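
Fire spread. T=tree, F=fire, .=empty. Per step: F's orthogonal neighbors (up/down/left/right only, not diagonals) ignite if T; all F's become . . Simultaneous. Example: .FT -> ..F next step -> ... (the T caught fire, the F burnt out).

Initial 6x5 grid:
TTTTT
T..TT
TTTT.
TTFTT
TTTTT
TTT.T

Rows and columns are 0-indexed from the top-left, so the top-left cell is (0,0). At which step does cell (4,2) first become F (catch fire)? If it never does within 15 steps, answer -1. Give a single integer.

Step 1: cell (4,2)='F' (+4 fires, +1 burnt)
  -> target ignites at step 1
Step 2: cell (4,2)='.' (+7 fires, +4 burnt)
Step 3: cell (4,2)='.' (+5 fires, +7 burnt)
Step 4: cell (4,2)='.' (+5 fires, +5 burnt)
Step 5: cell (4,2)='.' (+3 fires, +5 burnt)
Step 6: cell (4,2)='.' (+1 fires, +3 burnt)
Step 7: cell (4,2)='.' (+0 fires, +1 burnt)
  fire out at step 7

1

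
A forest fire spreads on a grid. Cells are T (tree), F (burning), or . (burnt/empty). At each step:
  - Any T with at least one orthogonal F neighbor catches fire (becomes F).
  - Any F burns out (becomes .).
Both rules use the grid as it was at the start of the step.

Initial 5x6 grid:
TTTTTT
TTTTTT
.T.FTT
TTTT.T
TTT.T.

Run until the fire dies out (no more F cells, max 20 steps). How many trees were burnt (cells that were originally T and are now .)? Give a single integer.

Step 1: +3 fires, +1 burnt (F count now 3)
Step 2: +5 fires, +3 burnt (F count now 5)
Step 3: +7 fires, +5 burnt (F count now 7)
Step 4: +6 fires, +7 burnt (F count now 6)
Step 5: +2 fires, +6 burnt (F count now 2)
Step 6: +0 fires, +2 burnt (F count now 0)
Fire out after step 6
Initially T: 24, now '.': 29
Total burnt (originally-T cells now '.'): 23

Answer: 23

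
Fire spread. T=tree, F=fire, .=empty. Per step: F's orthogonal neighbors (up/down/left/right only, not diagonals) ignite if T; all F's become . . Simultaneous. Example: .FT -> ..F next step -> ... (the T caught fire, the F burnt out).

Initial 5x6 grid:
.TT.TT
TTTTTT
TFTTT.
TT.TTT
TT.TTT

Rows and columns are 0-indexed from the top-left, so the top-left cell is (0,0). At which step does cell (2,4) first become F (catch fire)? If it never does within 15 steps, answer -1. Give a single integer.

Step 1: cell (2,4)='T' (+4 fires, +1 burnt)
Step 2: cell (2,4)='T' (+6 fires, +4 burnt)
Step 3: cell (2,4)='F' (+5 fires, +6 burnt)
  -> target ignites at step 3
Step 4: cell (2,4)='.' (+3 fires, +5 burnt)
Step 5: cell (2,4)='.' (+4 fires, +3 burnt)
Step 6: cell (2,4)='.' (+2 fires, +4 burnt)
Step 7: cell (2,4)='.' (+0 fires, +2 burnt)
  fire out at step 7

3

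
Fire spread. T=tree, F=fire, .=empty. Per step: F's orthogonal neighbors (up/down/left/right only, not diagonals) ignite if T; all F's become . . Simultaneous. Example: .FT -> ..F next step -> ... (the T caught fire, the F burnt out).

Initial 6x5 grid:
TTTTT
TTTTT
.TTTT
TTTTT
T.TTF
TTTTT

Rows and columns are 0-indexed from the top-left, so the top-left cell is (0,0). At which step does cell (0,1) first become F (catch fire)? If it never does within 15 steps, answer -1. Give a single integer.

Step 1: cell (0,1)='T' (+3 fires, +1 burnt)
Step 2: cell (0,1)='T' (+4 fires, +3 burnt)
Step 3: cell (0,1)='T' (+4 fires, +4 burnt)
Step 4: cell (0,1)='T' (+5 fires, +4 burnt)
Step 5: cell (0,1)='T' (+5 fires, +5 burnt)
Step 6: cell (0,1)='T' (+3 fires, +5 burnt)
Step 7: cell (0,1)='F' (+2 fires, +3 burnt)
  -> target ignites at step 7
Step 8: cell (0,1)='.' (+1 fires, +2 burnt)
Step 9: cell (0,1)='.' (+0 fires, +1 burnt)
  fire out at step 9

7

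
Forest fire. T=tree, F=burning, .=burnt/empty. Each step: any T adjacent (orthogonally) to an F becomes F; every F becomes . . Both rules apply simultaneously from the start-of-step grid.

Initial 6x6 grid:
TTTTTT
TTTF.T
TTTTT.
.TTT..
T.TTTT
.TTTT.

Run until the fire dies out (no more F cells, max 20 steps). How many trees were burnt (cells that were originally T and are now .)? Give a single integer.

Answer: 26

Derivation:
Step 1: +3 fires, +1 burnt (F count now 3)
Step 2: +6 fires, +3 burnt (F count now 6)
Step 3: +6 fires, +6 burnt (F count now 6)
Step 4: +7 fires, +6 burnt (F count now 7)
Step 5: +3 fires, +7 burnt (F count now 3)
Step 6: +1 fires, +3 burnt (F count now 1)
Step 7: +0 fires, +1 burnt (F count now 0)
Fire out after step 7
Initially T: 27, now '.': 35
Total burnt (originally-T cells now '.'): 26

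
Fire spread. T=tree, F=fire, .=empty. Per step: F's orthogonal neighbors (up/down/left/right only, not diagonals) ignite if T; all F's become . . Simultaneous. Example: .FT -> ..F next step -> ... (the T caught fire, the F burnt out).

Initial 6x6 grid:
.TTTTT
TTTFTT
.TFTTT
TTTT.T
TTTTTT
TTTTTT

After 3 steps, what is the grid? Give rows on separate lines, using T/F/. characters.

Step 1: 6 trees catch fire, 2 burn out
  .TTFTT
  TTF.FT
  .F.FTT
  TTFT.T
  TTTTTT
  TTTTTT
Step 2: 8 trees catch fire, 6 burn out
  .TF.FT
  TF...F
  ....FT
  TF.F.T
  TTFTTT
  TTTTTT
Step 3: 8 trees catch fire, 8 burn out
  .F...F
  F.....
  .....F
  F....T
  TF.FTT
  TTFTTT

.F...F
F.....
.....F
F....T
TF.FTT
TTFTTT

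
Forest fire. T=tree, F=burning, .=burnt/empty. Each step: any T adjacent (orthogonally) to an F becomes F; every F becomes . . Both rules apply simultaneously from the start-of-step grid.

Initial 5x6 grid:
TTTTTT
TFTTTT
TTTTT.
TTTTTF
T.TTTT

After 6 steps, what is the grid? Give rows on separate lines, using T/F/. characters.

Step 1: 6 trees catch fire, 2 burn out
  TFTTTT
  F.FTTT
  TFTTT.
  TTTTF.
  T.TTTF
Step 2: 9 trees catch fire, 6 burn out
  F.FTTT
  ...FTT
  F.FTF.
  TFTF..
  T.TTF.
Step 3: 6 trees catch fire, 9 burn out
  ...FTT
  ....FT
  ...F..
  F.F...
  T.TF..
Step 4: 4 trees catch fire, 6 burn out
  ....FT
  .....F
  ......
  ......
  F.F...
Step 5: 1 trees catch fire, 4 burn out
  .....F
  ......
  ......
  ......
  ......
Step 6: 0 trees catch fire, 1 burn out
  ......
  ......
  ......
  ......
  ......

......
......
......
......
......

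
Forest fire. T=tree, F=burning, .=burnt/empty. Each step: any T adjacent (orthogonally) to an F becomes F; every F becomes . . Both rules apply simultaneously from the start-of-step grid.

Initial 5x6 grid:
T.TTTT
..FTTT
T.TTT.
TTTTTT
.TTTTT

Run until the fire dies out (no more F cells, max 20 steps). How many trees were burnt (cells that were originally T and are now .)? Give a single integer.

Answer: 22

Derivation:
Step 1: +3 fires, +1 burnt (F count now 3)
Step 2: +4 fires, +3 burnt (F count now 4)
Step 3: +6 fires, +4 burnt (F count now 6)
Step 4: +5 fires, +6 burnt (F count now 5)
Step 5: +3 fires, +5 burnt (F count now 3)
Step 6: +1 fires, +3 burnt (F count now 1)
Step 7: +0 fires, +1 burnt (F count now 0)
Fire out after step 7
Initially T: 23, now '.': 29
Total burnt (originally-T cells now '.'): 22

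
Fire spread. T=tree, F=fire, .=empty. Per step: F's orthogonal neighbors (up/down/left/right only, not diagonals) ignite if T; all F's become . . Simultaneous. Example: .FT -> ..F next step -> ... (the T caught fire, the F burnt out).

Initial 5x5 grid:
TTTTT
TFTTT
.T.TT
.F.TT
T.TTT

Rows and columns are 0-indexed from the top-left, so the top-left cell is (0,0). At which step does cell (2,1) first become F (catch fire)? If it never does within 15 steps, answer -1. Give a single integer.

Step 1: cell (2,1)='F' (+4 fires, +2 burnt)
  -> target ignites at step 1
Step 2: cell (2,1)='.' (+3 fires, +4 burnt)
Step 3: cell (2,1)='.' (+3 fires, +3 burnt)
Step 4: cell (2,1)='.' (+3 fires, +3 burnt)
Step 5: cell (2,1)='.' (+2 fires, +3 burnt)
Step 6: cell (2,1)='.' (+2 fires, +2 burnt)
Step 7: cell (2,1)='.' (+0 fires, +2 burnt)
  fire out at step 7

1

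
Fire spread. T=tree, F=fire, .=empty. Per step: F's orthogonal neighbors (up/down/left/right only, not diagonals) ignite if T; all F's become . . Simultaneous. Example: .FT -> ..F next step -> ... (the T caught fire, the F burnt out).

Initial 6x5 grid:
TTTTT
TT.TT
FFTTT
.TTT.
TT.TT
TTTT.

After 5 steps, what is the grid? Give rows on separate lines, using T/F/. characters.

Step 1: 4 trees catch fire, 2 burn out
  TTTTT
  FF.TT
  ..FTT
  .FTT.
  TT.TT
  TTTT.
Step 2: 5 trees catch fire, 4 burn out
  FFTTT
  ...TT
  ...FT
  ..FT.
  TF.TT
  TTTT.
Step 3: 6 trees catch fire, 5 burn out
  ..FTT
  ...FT
  ....F
  ...F.
  F..TT
  TFTT.
Step 4: 5 trees catch fire, 6 burn out
  ...FT
  ....F
  .....
  .....
  ...FT
  F.FT.
Step 5: 3 trees catch fire, 5 burn out
  ....F
  .....
  .....
  .....
  ....F
  ...F.

....F
.....
.....
.....
....F
...F.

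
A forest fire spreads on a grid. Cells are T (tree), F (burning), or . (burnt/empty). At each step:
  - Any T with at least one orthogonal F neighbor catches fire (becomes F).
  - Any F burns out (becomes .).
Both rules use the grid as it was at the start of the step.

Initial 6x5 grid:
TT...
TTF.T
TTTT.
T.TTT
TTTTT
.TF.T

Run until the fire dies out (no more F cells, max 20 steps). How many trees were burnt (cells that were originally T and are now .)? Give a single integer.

Answer: 19

Derivation:
Step 1: +4 fires, +2 burnt (F count now 4)
Step 2: +7 fires, +4 burnt (F count now 7)
Step 3: +5 fires, +7 burnt (F count now 5)
Step 4: +3 fires, +5 burnt (F count now 3)
Step 5: +0 fires, +3 burnt (F count now 0)
Fire out after step 5
Initially T: 20, now '.': 29
Total burnt (originally-T cells now '.'): 19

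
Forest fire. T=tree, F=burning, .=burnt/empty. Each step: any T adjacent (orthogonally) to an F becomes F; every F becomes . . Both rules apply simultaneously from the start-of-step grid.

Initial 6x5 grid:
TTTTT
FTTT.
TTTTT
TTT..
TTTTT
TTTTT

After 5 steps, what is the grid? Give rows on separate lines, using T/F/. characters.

Step 1: 3 trees catch fire, 1 burn out
  FTTTT
  .FTT.
  FTTTT
  TTT..
  TTTTT
  TTTTT
Step 2: 4 trees catch fire, 3 burn out
  .FTTT
  ..FT.
  .FTTT
  FTT..
  TTTTT
  TTTTT
Step 3: 5 trees catch fire, 4 burn out
  ..FTT
  ...F.
  ..FTT
  .FT..
  FTTTT
  TTTTT
Step 4: 5 trees catch fire, 5 burn out
  ...FT
  .....
  ...FT
  ..F..
  .FTTT
  FTTTT
Step 5: 4 trees catch fire, 5 burn out
  ....F
  .....
  ....F
  .....
  ..FTT
  .FTTT

....F
.....
....F
.....
..FTT
.FTTT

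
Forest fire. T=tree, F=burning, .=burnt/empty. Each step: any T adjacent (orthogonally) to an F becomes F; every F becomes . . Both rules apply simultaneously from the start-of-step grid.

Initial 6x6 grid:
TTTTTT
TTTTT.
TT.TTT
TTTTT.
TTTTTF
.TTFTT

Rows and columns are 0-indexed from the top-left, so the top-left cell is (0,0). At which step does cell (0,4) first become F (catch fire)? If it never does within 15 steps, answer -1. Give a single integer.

Step 1: cell (0,4)='T' (+5 fires, +2 burnt)
Step 2: cell (0,4)='T' (+4 fires, +5 burnt)
Step 3: cell (0,4)='T' (+4 fires, +4 burnt)
Step 4: cell (0,4)='T' (+5 fires, +4 burnt)
Step 5: cell (0,4)='F' (+5 fires, +5 burnt)
  -> target ignites at step 5
Step 6: cell (0,4)='.' (+4 fires, +5 burnt)
Step 7: cell (0,4)='.' (+2 fires, +4 burnt)
Step 8: cell (0,4)='.' (+1 fires, +2 burnt)
Step 9: cell (0,4)='.' (+0 fires, +1 burnt)
  fire out at step 9

5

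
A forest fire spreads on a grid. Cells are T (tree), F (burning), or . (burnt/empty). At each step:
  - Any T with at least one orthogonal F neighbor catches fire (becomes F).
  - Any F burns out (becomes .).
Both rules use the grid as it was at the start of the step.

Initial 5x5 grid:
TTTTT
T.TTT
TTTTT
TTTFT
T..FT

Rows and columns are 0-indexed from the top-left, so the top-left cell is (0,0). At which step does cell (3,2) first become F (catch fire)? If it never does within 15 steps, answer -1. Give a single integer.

Step 1: cell (3,2)='F' (+4 fires, +2 burnt)
  -> target ignites at step 1
Step 2: cell (3,2)='.' (+4 fires, +4 burnt)
Step 3: cell (3,2)='.' (+5 fires, +4 burnt)
Step 4: cell (3,2)='.' (+4 fires, +5 burnt)
Step 5: cell (3,2)='.' (+2 fires, +4 burnt)
Step 6: cell (3,2)='.' (+1 fires, +2 burnt)
Step 7: cell (3,2)='.' (+0 fires, +1 burnt)
  fire out at step 7

1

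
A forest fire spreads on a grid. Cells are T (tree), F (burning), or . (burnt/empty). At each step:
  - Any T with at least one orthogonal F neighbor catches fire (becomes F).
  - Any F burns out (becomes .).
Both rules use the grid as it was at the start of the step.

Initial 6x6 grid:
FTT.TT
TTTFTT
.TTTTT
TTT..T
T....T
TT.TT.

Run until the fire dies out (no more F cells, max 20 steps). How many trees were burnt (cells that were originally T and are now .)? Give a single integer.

Step 1: +5 fires, +2 burnt (F count now 5)
Step 2: +6 fires, +5 burnt (F count now 6)
Step 3: +4 fires, +6 burnt (F count now 4)
Step 4: +2 fires, +4 burnt (F count now 2)
Step 5: +2 fires, +2 burnt (F count now 2)
Step 6: +1 fires, +2 burnt (F count now 1)
Step 7: +1 fires, +1 burnt (F count now 1)
Step 8: +1 fires, +1 burnt (F count now 1)
Step 9: +0 fires, +1 burnt (F count now 0)
Fire out after step 9
Initially T: 24, now '.': 34
Total burnt (originally-T cells now '.'): 22

Answer: 22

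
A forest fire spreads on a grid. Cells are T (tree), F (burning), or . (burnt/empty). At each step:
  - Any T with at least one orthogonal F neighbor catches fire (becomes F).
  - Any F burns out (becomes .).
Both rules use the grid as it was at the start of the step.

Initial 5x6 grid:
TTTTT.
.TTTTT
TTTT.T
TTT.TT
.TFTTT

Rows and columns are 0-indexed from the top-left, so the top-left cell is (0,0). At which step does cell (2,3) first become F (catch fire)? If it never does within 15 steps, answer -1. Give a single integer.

Step 1: cell (2,3)='T' (+3 fires, +1 burnt)
Step 2: cell (2,3)='T' (+3 fires, +3 burnt)
Step 3: cell (2,3)='F' (+6 fires, +3 burnt)
  -> target ignites at step 3
Step 4: cell (2,3)='.' (+5 fires, +6 burnt)
Step 5: cell (2,3)='.' (+4 fires, +5 burnt)
Step 6: cell (2,3)='.' (+3 fires, +4 burnt)
Step 7: cell (2,3)='.' (+0 fires, +3 burnt)
  fire out at step 7

3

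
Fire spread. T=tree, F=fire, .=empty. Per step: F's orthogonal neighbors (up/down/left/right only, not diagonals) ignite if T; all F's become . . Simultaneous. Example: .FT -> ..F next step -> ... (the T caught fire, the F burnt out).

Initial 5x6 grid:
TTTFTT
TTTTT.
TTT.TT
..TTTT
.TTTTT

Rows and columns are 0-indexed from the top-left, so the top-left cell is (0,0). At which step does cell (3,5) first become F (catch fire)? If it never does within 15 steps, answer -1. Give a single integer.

Step 1: cell (3,5)='T' (+3 fires, +1 burnt)
Step 2: cell (3,5)='T' (+4 fires, +3 burnt)
Step 3: cell (3,5)='T' (+4 fires, +4 burnt)
Step 4: cell (3,5)='T' (+5 fires, +4 burnt)
Step 5: cell (3,5)='F' (+5 fires, +5 burnt)
  -> target ignites at step 5
Step 6: cell (3,5)='.' (+3 fires, +5 burnt)
Step 7: cell (3,5)='.' (+0 fires, +3 burnt)
  fire out at step 7

5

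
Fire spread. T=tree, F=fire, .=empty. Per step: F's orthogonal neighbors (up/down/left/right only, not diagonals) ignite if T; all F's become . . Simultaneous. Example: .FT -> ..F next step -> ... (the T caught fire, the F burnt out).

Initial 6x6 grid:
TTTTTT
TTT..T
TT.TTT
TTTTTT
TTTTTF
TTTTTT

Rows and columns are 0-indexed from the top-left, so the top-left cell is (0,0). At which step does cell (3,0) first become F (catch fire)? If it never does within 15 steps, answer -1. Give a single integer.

Step 1: cell (3,0)='T' (+3 fires, +1 burnt)
Step 2: cell (3,0)='T' (+4 fires, +3 burnt)
Step 3: cell (3,0)='T' (+5 fires, +4 burnt)
Step 4: cell (3,0)='T' (+5 fires, +5 burnt)
Step 5: cell (3,0)='T' (+4 fires, +5 burnt)
Step 6: cell (3,0)='F' (+4 fires, +4 burnt)
  -> target ignites at step 6
Step 7: cell (3,0)='.' (+3 fires, +4 burnt)
Step 8: cell (3,0)='.' (+3 fires, +3 burnt)
Step 9: cell (3,0)='.' (+1 fires, +3 burnt)
Step 10: cell (3,0)='.' (+0 fires, +1 burnt)
  fire out at step 10

6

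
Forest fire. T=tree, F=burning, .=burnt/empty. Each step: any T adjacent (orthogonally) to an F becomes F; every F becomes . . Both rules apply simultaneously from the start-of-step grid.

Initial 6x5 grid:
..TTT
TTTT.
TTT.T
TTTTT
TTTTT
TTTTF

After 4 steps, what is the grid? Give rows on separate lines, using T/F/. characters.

Step 1: 2 trees catch fire, 1 burn out
  ..TTT
  TTTT.
  TTT.T
  TTTTT
  TTTTF
  TTTF.
Step 2: 3 trees catch fire, 2 burn out
  ..TTT
  TTTT.
  TTT.T
  TTTTF
  TTTF.
  TTF..
Step 3: 4 trees catch fire, 3 burn out
  ..TTT
  TTTT.
  TTT.F
  TTTF.
  TTF..
  TF...
Step 4: 3 trees catch fire, 4 burn out
  ..TTT
  TTTT.
  TTT..
  TTF..
  TF...
  F....

..TTT
TTTT.
TTT..
TTF..
TF...
F....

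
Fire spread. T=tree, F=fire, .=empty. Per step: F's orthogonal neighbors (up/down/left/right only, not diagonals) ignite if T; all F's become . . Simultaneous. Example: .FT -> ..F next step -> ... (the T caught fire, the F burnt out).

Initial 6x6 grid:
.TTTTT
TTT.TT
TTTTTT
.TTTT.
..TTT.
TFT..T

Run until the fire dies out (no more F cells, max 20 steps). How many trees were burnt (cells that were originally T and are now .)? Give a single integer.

Step 1: +2 fires, +1 burnt (F count now 2)
Step 2: +1 fires, +2 burnt (F count now 1)
Step 3: +2 fires, +1 burnt (F count now 2)
Step 4: +4 fires, +2 burnt (F count now 4)
Step 5: +4 fires, +4 burnt (F count now 4)
Step 6: +4 fires, +4 burnt (F count now 4)
Step 7: +5 fires, +4 burnt (F count now 5)
Step 8: +2 fires, +5 burnt (F count now 2)
Step 9: +1 fires, +2 burnt (F count now 1)
Step 10: +0 fires, +1 burnt (F count now 0)
Fire out after step 10
Initially T: 26, now '.': 35
Total burnt (originally-T cells now '.'): 25

Answer: 25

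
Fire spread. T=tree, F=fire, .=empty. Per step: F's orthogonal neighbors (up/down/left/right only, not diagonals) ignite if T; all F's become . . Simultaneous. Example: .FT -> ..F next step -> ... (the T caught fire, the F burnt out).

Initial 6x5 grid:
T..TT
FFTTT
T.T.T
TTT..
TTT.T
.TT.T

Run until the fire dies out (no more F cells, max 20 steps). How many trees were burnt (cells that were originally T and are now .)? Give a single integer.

Answer: 17

Derivation:
Step 1: +3 fires, +2 burnt (F count now 3)
Step 2: +3 fires, +3 burnt (F count now 3)
Step 3: +5 fires, +3 burnt (F count now 5)
Step 4: +4 fires, +5 burnt (F count now 4)
Step 5: +2 fires, +4 burnt (F count now 2)
Step 6: +0 fires, +2 burnt (F count now 0)
Fire out after step 6
Initially T: 19, now '.': 28
Total burnt (originally-T cells now '.'): 17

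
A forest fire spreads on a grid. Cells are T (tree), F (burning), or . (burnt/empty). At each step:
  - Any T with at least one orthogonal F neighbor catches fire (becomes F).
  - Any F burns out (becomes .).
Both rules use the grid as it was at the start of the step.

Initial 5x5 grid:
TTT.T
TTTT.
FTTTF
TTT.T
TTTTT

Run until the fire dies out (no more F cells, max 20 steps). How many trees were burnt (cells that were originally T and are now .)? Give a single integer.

Step 1: +5 fires, +2 burnt (F count now 5)
Step 2: +7 fires, +5 burnt (F count now 7)
Step 3: +5 fires, +7 burnt (F count now 5)
Step 4: +2 fires, +5 burnt (F count now 2)
Step 5: +0 fires, +2 burnt (F count now 0)
Fire out after step 5
Initially T: 20, now '.': 24
Total burnt (originally-T cells now '.'): 19

Answer: 19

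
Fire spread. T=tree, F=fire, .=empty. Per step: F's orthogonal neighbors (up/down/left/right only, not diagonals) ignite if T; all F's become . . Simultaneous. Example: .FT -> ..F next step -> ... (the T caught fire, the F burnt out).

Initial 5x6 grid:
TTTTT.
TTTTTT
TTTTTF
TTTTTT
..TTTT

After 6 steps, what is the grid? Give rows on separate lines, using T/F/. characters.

Step 1: 3 trees catch fire, 1 burn out
  TTTTT.
  TTTTTF
  TTTTF.
  TTTTTF
  ..TTTT
Step 2: 4 trees catch fire, 3 burn out
  TTTTT.
  TTTTF.
  TTTF..
  TTTTF.
  ..TTTF
Step 3: 5 trees catch fire, 4 burn out
  TTTTF.
  TTTF..
  TTF...
  TTTF..
  ..TTF.
Step 4: 5 trees catch fire, 5 burn out
  TTTF..
  TTF...
  TF....
  TTF...
  ..TF..
Step 5: 5 trees catch fire, 5 burn out
  TTF...
  TF....
  F.....
  TF....
  ..F...
Step 6: 3 trees catch fire, 5 burn out
  TF....
  F.....
  ......
  F.....
  ......

TF....
F.....
......
F.....
......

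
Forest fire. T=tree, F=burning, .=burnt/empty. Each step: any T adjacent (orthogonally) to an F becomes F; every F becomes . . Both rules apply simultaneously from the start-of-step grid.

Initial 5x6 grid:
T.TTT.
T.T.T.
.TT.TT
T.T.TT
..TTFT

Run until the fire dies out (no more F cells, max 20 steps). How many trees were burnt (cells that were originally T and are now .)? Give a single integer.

Answer: 15

Derivation:
Step 1: +3 fires, +1 burnt (F count now 3)
Step 2: +3 fires, +3 burnt (F count now 3)
Step 3: +3 fires, +3 burnt (F count now 3)
Step 4: +2 fires, +3 burnt (F count now 2)
Step 5: +3 fires, +2 burnt (F count now 3)
Step 6: +1 fires, +3 burnt (F count now 1)
Step 7: +0 fires, +1 burnt (F count now 0)
Fire out after step 7
Initially T: 18, now '.': 27
Total burnt (originally-T cells now '.'): 15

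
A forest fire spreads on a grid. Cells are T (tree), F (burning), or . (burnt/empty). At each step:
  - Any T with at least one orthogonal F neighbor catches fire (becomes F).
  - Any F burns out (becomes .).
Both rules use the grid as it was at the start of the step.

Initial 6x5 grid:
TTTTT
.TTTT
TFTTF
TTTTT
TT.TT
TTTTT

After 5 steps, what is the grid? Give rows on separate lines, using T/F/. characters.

Step 1: 7 trees catch fire, 2 burn out
  TTTTT
  .FTTF
  F.FF.
  TFTTF
  TT.TT
  TTTTT
Step 2: 9 trees catch fire, 7 burn out
  TFTTF
  ..FF.
  .....
  F.FF.
  TF.TF
  TTTTT
Step 3: 7 trees catch fire, 9 burn out
  F.FF.
  .....
  .....
  .....
  F..F.
  TFTTF
Step 4: 3 trees catch fire, 7 burn out
  .....
  .....
  .....
  .....
  .....
  F.FF.
Step 5: 0 trees catch fire, 3 burn out
  .....
  .....
  .....
  .....
  .....
  .....

.....
.....
.....
.....
.....
.....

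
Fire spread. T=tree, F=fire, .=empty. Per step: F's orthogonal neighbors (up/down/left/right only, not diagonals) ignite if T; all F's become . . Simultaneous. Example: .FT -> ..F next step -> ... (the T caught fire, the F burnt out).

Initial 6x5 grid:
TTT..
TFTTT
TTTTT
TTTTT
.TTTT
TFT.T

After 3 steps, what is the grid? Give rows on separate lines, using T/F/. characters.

Step 1: 7 trees catch fire, 2 burn out
  TFT..
  F.FTT
  TFTTT
  TTTTT
  .FTTT
  F.F.T
Step 2: 7 trees catch fire, 7 burn out
  F.F..
  ...FT
  F.FTT
  TFTTT
  ..FTT
  ....T
Step 3: 5 trees catch fire, 7 burn out
  .....
  ....F
  ...FT
  F.FTT
  ...FT
  ....T

.....
....F
...FT
F.FTT
...FT
....T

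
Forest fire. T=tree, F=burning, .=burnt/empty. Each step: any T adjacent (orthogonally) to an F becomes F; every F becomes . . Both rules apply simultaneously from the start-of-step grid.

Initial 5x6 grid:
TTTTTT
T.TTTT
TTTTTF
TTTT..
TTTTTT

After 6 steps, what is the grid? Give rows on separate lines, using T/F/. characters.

Step 1: 2 trees catch fire, 1 burn out
  TTTTTT
  T.TTTF
  TTTTF.
  TTTT..
  TTTTTT
Step 2: 3 trees catch fire, 2 burn out
  TTTTTF
  T.TTF.
  TTTF..
  TTTT..
  TTTTTT
Step 3: 4 trees catch fire, 3 burn out
  TTTTF.
  T.TF..
  TTF...
  TTTF..
  TTTTTT
Step 4: 5 trees catch fire, 4 burn out
  TTTF..
  T.F...
  TF....
  TTF...
  TTTFTT
Step 5: 5 trees catch fire, 5 burn out
  TTF...
  T.....
  F.....
  TF....
  TTF.FT
Step 6: 5 trees catch fire, 5 burn out
  TF....
  F.....
  ......
  F.....
  TF...F

TF....
F.....
......
F.....
TF...F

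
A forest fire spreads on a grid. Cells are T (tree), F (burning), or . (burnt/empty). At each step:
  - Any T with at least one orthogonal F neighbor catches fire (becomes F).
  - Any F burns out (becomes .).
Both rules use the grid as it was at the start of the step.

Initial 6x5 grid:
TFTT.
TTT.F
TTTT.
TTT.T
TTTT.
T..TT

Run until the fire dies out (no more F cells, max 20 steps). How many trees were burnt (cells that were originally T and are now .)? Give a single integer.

Step 1: +3 fires, +2 burnt (F count now 3)
Step 2: +4 fires, +3 burnt (F count now 4)
Step 3: +3 fires, +4 burnt (F count now 3)
Step 4: +4 fires, +3 burnt (F count now 4)
Step 5: +2 fires, +4 burnt (F count now 2)
Step 6: +2 fires, +2 burnt (F count now 2)
Step 7: +1 fires, +2 burnt (F count now 1)
Step 8: +1 fires, +1 burnt (F count now 1)
Step 9: +0 fires, +1 burnt (F count now 0)
Fire out after step 9
Initially T: 21, now '.': 29
Total burnt (originally-T cells now '.'): 20

Answer: 20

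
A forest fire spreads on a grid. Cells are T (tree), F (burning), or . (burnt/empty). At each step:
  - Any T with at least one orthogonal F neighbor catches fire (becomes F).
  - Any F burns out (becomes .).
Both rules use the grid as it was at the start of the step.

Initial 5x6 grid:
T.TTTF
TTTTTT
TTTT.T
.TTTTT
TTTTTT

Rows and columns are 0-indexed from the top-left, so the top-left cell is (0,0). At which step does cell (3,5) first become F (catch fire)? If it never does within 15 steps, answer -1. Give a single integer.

Step 1: cell (3,5)='T' (+2 fires, +1 burnt)
Step 2: cell (3,5)='T' (+3 fires, +2 burnt)
Step 3: cell (3,5)='F' (+3 fires, +3 burnt)
  -> target ignites at step 3
Step 4: cell (3,5)='.' (+4 fires, +3 burnt)
Step 5: cell (3,5)='.' (+4 fires, +4 burnt)
Step 6: cell (3,5)='.' (+4 fires, +4 burnt)
Step 7: cell (3,5)='.' (+4 fires, +4 burnt)
Step 8: cell (3,5)='.' (+1 fires, +4 burnt)
Step 9: cell (3,5)='.' (+1 fires, +1 burnt)
Step 10: cell (3,5)='.' (+0 fires, +1 burnt)
  fire out at step 10

3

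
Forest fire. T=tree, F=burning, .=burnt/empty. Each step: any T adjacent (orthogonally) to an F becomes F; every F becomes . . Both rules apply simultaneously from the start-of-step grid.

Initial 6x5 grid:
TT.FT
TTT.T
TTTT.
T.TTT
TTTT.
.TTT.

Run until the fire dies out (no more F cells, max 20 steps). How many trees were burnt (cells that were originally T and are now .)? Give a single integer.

Answer: 2

Derivation:
Step 1: +1 fires, +1 burnt (F count now 1)
Step 2: +1 fires, +1 burnt (F count now 1)
Step 3: +0 fires, +1 burnt (F count now 0)
Fire out after step 3
Initially T: 22, now '.': 10
Total burnt (originally-T cells now '.'): 2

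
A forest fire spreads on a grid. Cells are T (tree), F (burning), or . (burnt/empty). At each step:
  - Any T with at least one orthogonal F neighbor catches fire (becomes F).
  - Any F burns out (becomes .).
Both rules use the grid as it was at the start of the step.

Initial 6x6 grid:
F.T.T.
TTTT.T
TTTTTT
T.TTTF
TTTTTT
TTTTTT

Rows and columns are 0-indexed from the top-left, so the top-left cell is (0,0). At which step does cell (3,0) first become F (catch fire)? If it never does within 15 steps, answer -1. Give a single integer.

Step 1: cell (3,0)='T' (+4 fires, +2 burnt)
Step 2: cell (3,0)='T' (+7 fires, +4 burnt)
Step 3: cell (3,0)='F' (+7 fires, +7 burnt)
  -> target ignites at step 3
Step 4: cell (3,0)='.' (+6 fires, +7 burnt)
Step 5: cell (3,0)='.' (+3 fires, +6 burnt)
Step 6: cell (3,0)='.' (+1 fires, +3 burnt)
Step 7: cell (3,0)='.' (+0 fires, +1 burnt)
  fire out at step 7

3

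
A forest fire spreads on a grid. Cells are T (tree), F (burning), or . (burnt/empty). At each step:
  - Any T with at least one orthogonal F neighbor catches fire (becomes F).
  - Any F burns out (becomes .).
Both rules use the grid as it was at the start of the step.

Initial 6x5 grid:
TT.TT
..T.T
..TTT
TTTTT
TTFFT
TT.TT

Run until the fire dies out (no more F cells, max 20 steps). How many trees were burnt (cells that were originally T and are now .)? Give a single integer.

Step 1: +5 fires, +2 burnt (F count now 5)
Step 2: +7 fires, +5 burnt (F count now 7)
Step 3: +4 fires, +7 burnt (F count now 4)
Step 4: +1 fires, +4 burnt (F count now 1)
Step 5: +1 fires, +1 burnt (F count now 1)
Step 6: +1 fires, +1 burnt (F count now 1)
Step 7: +0 fires, +1 burnt (F count now 0)
Fire out after step 7
Initially T: 21, now '.': 28
Total burnt (originally-T cells now '.'): 19

Answer: 19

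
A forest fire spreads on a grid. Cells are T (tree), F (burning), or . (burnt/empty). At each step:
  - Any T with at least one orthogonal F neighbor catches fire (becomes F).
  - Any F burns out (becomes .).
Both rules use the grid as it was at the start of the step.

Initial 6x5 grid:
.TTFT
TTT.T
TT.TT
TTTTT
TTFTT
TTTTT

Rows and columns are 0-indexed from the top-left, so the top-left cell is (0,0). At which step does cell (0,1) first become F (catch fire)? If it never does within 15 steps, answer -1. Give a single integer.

Step 1: cell (0,1)='T' (+6 fires, +2 burnt)
Step 2: cell (0,1)='F' (+9 fires, +6 burnt)
  -> target ignites at step 2
Step 3: cell (0,1)='.' (+8 fires, +9 burnt)
Step 4: cell (0,1)='.' (+2 fires, +8 burnt)
Step 5: cell (0,1)='.' (+0 fires, +2 burnt)
  fire out at step 5

2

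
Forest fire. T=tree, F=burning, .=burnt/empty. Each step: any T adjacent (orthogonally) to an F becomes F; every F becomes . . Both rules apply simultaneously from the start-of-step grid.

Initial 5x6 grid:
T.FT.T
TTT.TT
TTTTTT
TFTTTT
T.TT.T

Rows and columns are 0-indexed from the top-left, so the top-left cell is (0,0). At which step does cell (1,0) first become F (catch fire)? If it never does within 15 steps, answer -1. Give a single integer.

Step 1: cell (1,0)='T' (+5 fires, +2 burnt)
Step 2: cell (1,0)='T' (+6 fires, +5 burnt)
Step 3: cell (1,0)='F' (+4 fires, +6 burnt)
  -> target ignites at step 3
Step 4: cell (1,0)='.' (+3 fires, +4 burnt)
Step 5: cell (1,0)='.' (+3 fires, +3 burnt)
Step 6: cell (1,0)='.' (+1 fires, +3 burnt)
Step 7: cell (1,0)='.' (+1 fires, +1 burnt)
Step 8: cell (1,0)='.' (+0 fires, +1 burnt)
  fire out at step 8

3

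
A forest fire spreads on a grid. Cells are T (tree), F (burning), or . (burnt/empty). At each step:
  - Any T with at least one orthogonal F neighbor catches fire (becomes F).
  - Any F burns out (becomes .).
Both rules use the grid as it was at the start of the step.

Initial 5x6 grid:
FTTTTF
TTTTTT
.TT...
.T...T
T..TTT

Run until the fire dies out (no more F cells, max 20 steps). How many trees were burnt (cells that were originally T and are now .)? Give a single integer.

Answer: 13

Derivation:
Step 1: +4 fires, +2 burnt (F count now 4)
Step 2: +4 fires, +4 burnt (F count now 4)
Step 3: +3 fires, +4 burnt (F count now 3)
Step 4: +2 fires, +3 burnt (F count now 2)
Step 5: +0 fires, +2 burnt (F count now 0)
Fire out after step 5
Initially T: 18, now '.': 25
Total burnt (originally-T cells now '.'): 13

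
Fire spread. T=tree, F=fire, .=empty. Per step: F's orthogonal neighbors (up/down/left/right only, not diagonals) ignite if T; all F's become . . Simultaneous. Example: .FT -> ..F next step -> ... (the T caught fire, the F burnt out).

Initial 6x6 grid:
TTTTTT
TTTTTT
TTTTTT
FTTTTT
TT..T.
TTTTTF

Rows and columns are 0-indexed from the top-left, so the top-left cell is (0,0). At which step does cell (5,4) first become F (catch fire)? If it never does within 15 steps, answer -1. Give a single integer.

Step 1: cell (5,4)='F' (+4 fires, +2 burnt)
  -> target ignites at step 1
Step 2: cell (5,4)='.' (+7 fires, +4 burnt)
Step 3: cell (5,4)='.' (+7 fires, +7 burnt)
Step 4: cell (5,4)='.' (+5 fires, +7 burnt)
Step 5: cell (5,4)='.' (+4 fires, +5 burnt)
Step 6: cell (5,4)='.' (+3 fires, +4 burnt)
Step 7: cell (5,4)='.' (+1 fires, +3 burnt)
Step 8: cell (5,4)='.' (+0 fires, +1 burnt)
  fire out at step 8

1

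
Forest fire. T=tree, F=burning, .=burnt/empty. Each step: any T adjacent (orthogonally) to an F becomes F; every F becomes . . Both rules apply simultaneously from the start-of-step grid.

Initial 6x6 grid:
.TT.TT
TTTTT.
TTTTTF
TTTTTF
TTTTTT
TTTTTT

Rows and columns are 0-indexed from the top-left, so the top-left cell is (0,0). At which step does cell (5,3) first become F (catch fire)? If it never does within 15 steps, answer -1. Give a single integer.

Step 1: cell (5,3)='T' (+3 fires, +2 burnt)
Step 2: cell (5,3)='T' (+5 fires, +3 burnt)
Step 3: cell (5,3)='T' (+6 fires, +5 burnt)
Step 4: cell (5,3)='F' (+6 fires, +6 burnt)
  -> target ignites at step 4
Step 5: cell (5,3)='.' (+6 fires, +6 burnt)
Step 6: cell (5,3)='.' (+4 fires, +6 burnt)
Step 7: cell (5,3)='.' (+1 fires, +4 burnt)
Step 8: cell (5,3)='.' (+0 fires, +1 burnt)
  fire out at step 8

4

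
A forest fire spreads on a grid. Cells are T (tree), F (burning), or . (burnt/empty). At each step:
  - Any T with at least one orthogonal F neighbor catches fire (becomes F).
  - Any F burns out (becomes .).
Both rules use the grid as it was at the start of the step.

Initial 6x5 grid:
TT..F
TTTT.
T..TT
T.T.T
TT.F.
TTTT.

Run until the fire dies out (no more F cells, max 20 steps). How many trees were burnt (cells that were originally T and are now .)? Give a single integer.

Step 1: +1 fires, +2 burnt (F count now 1)
Step 2: +1 fires, +1 burnt (F count now 1)
Step 3: +1 fires, +1 burnt (F count now 1)
Step 4: +2 fires, +1 burnt (F count now 2)
Step 5: +1 fires, +2 burnt (F count now 1)
Step 6: +1 fires, +1 burnt (F count now 1)
Step 7: +1 fires, +1 burnt (F count now 1)
Step 8: +1 fires, +1 burnt (F count now 1)
Step 9: +2 fires, +1 burnt (F count now 2)
Step 10: +2 fires, +2 burnt (F count now 2)
Step 11: +1 fires, +2 burnt (F count now 1)
Step 12: +1 fires, +1 burnt (F count now 1)
Step 13: +1 fires, +1 burnt (F count now 1)
Step 14: +1 fires, +1 burnt (F count now 1)
Step 15: +0 fires, +1 burnt (F count now 0)
Fire out after step 15
Initially T: 18, now '.': 29
Total burnt (originally-T cells now '.'): 17

Answer: 17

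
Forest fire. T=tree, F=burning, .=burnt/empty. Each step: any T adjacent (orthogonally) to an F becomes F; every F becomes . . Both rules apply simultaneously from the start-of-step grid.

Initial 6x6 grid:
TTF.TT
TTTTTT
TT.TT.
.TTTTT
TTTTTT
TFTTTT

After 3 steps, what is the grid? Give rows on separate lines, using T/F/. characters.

Step 1: 5 trees catch fire, 2 burn out
  TF..TT
  TTFTTT
  TT.TT.
  .TTTTT
  TFTTTT
  F.FTTT
Step 2: 7 trees catch fire, 5 burn out
  F...TT
  TF.FTT
  TT.TT.
  .FTTTT
  F.FTTT
  ...FTT
Step 3: 7 trees catch fire, 7 burn out
  ....TT
  F...FT
  TF.FT.
  ..FTTT
  ...FTT
  ....FT

....TT
F...FT
TF.FT.
..FTTT
...FTT
....FT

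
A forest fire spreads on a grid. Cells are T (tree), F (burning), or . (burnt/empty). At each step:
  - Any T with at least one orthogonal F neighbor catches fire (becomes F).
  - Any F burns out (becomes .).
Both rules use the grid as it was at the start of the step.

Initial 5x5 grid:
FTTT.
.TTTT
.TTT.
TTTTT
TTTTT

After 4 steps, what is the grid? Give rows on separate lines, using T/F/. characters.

Step 1: 1 trees catch fire, 1 burn out
  .FTT.
  .TTTT
  .TTT.
  TTTTT
  TTTTT
Step 2: 2 trees catch fire, 1 burn out
  ..FT.
  .FTTT
  .TTT.
  TTTTT
  TTTTT
Step 3: 3 trees catch fire, 2 burn out
  ...F.
  ..FTT
  .FTT.
  TTTTT
  TTTTT
Step 4: 3 trees catch fire, 3 burn out
  .....
  ...FT
  ..FT.
  TFTTT
  TTTTT

.....
...FT
..FT.
TFTTT
TTTTT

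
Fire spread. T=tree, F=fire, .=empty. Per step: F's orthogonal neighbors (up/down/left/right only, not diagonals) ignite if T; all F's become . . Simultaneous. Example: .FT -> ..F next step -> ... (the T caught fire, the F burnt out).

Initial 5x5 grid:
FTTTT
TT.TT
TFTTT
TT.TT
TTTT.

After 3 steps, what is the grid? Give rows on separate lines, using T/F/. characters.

Step 1: 6 trees catch fire, 2 burn out
  .FTTT
  FF.TT
  F.FTT
  TF.TT
  TTTT.
Step 2: 4 trees catch fire, 6 burn out
  ..FTT
  ...TT
  ...FT
  F..TT
  TFTT.
Step 3: 6 trees catch fire, 4 burn out
  ...FT
  ...FT
  ....F
  ...FT
  F.FT.

...FT
...FT
....F
...FT
F.FT.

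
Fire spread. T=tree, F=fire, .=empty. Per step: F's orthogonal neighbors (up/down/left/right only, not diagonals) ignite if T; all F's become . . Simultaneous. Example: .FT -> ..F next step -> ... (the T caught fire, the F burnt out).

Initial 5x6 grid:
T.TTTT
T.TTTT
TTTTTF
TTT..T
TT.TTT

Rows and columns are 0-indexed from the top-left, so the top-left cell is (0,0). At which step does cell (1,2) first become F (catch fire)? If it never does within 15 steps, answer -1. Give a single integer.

Step 1: cell (1,2)='T' (+3 fires, +1 burnt)
Step 2: cell (1,2)='T' (+4 fires, +3 burnt)
Step 3: cell (1,2)='T' (+4 fires, +4 burnt)
Step 4: cell (1,2)='F' (+5 fires, +4 burnt)
  -> target ignites at step 4
Step 5: cell (1,2)='.' (+3 fires, +5 burnt)
Step 6: cell (1,2)='.' (+3 fires, +3 burnt)
Step 7: cell (1,2)='.' (+2 fires, +3 burnt)
Step 8: cell (1,2)='.' (+0 fires, +2 burnt)
  fire out at step 8

4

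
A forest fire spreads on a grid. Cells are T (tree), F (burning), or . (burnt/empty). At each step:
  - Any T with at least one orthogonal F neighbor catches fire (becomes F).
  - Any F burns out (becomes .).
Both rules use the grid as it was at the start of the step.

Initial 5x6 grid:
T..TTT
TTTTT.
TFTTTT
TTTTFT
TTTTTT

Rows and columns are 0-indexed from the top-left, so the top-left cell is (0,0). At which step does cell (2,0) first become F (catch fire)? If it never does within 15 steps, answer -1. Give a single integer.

Step 1: cell (2,0)='F' (+8 fires, +2 burnt)
  -> target ignites at step 1
Step 2: cell (2,0)='.' (+10 fires, +8 burnt)
Step 3: cell (2,0)='.' (+5 fires, +10 burnt)
Step 4: cell (2,0)='.' (+2 fires, +5 burnt)
Step 5: cell (2,0)='.' (+0 fires, +2 burnt)
  fire out at step 5

1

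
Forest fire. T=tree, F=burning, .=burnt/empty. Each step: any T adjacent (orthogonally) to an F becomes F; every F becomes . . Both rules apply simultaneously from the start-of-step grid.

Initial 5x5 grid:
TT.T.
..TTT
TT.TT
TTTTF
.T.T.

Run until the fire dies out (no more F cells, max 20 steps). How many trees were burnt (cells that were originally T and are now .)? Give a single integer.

Step 1: +2 fires, +1 burnt (F count now 2)
Step 2: +4 fires, +2 burnt (F count now 4)
Step 3: +2 fires, +4 burnt (F count now 2)
Step 4: +5 fires, +2 burnt (F count now 5)
Step 5: +1 fires, +5 burnt (F count now 1)
Step 6: +0 fires, +1 burnt (F count now 0)
Fire out after step 6
Initially T: 16, now '.': 23
Total burnt (originally-T cells now '.'): 14

Answer: 14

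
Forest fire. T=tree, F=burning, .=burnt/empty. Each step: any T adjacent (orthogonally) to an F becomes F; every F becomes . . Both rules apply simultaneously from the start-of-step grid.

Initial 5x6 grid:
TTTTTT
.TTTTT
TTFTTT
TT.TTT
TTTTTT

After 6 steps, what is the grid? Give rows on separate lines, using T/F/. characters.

Step 1: 3 trees catch fire, 1 burn out
  TTTTTT
  .TFTTT
  TF.FTT
  TT.TTT
  TTTTTT
Step 2: 7 trees catch fire, 3 burn out
  TTFTTT
  .F.FTT
  F...FT
  TF.FTT
  TTTTTT
Step 3: 8 trees catch fire, 7 burn out
  TF.FTT
  ....FT
  .....F
  F...FT
  TFTFTT
Step 4: 7 trees catch fire, 8 burn out
  F...FT
  .....F
  ......
  .....F
  F.F.FT
Step 5: 2 trees catch fire, 7 burn out
  .....F
  ......
  ......
  ......
  .....F
Step 6: 0 trees catch fire, 2 burn out
  ......
  ......
  ......
  ......
  ......

......
......
......
......
......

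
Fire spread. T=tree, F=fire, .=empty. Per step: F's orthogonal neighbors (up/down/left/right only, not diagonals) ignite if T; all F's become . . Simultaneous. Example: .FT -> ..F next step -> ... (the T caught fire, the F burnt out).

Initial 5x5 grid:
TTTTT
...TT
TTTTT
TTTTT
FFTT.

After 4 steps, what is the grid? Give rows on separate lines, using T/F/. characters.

Step 1: 3 trees catch fire, 2 burn out
  TTTTT
  ...TT
  TTTTT
  FFTTT
  ..FT.
Step 2: 4 trees catch fire, 3 burn out
  TTTTT
  ...TT
  FFTTT
  ..FTT
  ...F.
Step 3: 2 trees catch fire, 4 burn out
  TTTTT
  ...TT
  ..FTT
  ...FT
  .....
Step 4: 2 trees catch fire, 2 burn out
  TTTTT
  ...TT
  ...FT
  ....F
  .....

TTTTT
...TT
...FT
....F
.....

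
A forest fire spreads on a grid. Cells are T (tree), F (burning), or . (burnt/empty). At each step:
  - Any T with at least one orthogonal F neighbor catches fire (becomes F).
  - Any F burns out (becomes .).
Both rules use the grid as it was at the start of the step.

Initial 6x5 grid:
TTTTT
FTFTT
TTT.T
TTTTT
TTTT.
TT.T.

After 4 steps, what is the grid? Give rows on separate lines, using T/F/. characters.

Step 1: 6 trees catch fire, 2 burn out
  FTFTT
  .F.FT
  FTF.T
  TTTTT
  TTTT.
  TT.T.
Step 2: 6 trees catch fire, 6 burn out
  .F.FT
  ....F
  .F..T
  FTFTT
  TTTT.
  TT.T.
Step 3: 6 trees catch fire, 6 burn out
  ....F
  .....
  ....F
  .F.FT
  FTFT.
  TT.T.
Step 4: 4 trees catch fire, 6 burn out
  .....
  .....
  .....
  ....F
  .F.F.
  FT.T.

.....
.....
.....
....F
.F.F.
FT.T.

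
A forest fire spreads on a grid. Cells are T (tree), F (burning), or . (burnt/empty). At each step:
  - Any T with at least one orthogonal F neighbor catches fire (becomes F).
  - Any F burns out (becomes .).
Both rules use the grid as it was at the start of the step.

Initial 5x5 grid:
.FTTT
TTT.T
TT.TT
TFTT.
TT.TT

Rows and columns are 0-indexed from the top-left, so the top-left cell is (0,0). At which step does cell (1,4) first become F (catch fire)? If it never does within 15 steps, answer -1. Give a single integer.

Step 1: cell (1,4)='T' (+6 fires, +2 burnt)
Step 2: cell (1,4)='T' (+6 fires, +6 burnt)
Step 3: cell (1,4)='T' (+3 fires, +6 burnt)
Step 4: cell (1,4)='F' (+3 fires, +3 burnt)
  -> target ignites at step 4
Step 5: cell (1,4)='.' (+0 fires, +3 burnt)
  fire out at step 5

4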